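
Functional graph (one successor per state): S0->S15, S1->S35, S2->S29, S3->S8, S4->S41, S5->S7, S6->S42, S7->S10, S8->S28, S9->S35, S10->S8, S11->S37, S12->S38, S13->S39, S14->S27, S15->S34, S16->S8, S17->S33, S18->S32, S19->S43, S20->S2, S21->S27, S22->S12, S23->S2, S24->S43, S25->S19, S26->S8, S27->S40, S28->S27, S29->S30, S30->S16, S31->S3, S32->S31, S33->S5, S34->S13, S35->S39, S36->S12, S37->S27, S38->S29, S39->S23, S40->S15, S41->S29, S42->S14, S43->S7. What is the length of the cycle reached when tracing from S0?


Trace from S0 until a state repeats:
  S0 -> S15 -> S34 -> S13 -> S39 -> S23 -> S2 -> S29 -> S30 -> S16 -> S8 -> S28 -> S27 -> S40 -> S15
S15 first seen at step 1, revisited at step 14.
Cycle length = 14 - 1 = 13

13


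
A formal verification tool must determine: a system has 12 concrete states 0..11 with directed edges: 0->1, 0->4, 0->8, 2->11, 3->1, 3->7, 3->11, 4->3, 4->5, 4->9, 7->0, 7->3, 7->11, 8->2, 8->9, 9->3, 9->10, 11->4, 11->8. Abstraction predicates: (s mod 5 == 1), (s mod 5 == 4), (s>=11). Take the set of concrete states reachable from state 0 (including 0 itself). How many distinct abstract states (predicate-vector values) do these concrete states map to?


BFS from 0:
Concrete reachable: {0, 1, 2, 3, 4, 5, 7, 8, 9, 10, 11}
Abstract via predicates (s mod 5 == 1), (s mod 5 == 4), (s>=11):
  (0,0,0) <- {0, 2, 3, 5, 7, 8, 10}
  (0,1,0) <- {4, 9}
  (1,0,0) <- {1}
  (1,0,1) <- {11}
Distinct abstract states = 4

4


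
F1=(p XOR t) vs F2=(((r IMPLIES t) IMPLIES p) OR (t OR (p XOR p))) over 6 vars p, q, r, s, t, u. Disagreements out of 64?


F1 = (p XOR t)
F2 = (((r IMPLIES t) IMPLIES p) OR (t OR (p XOR p)))
Evaluate both on each of 64 rows (bits = p,q,r,s,t,u):
  row 0 [000000]: F1=0 F2=0 -> 0
  row 1 [000001]: F1=0 F2=0 -> 0
  row 2 [000010]: F1=1 F2=1 -> 0
  row 3 [000011]: F1=1 F2=1 -> 0
  row 4 [000100]: F1=0 F2=0 -> 0
  (every remaining row is evaluated the same way; all 64 results are listed next)
Full result column, 8 rows per line (p,q,r fixed per line; s,t,u runs 000..111 left to right):
  rows 0-7 [p,q,r=000]: 00000000  (ones: 0)
  rows 8-15 [p,q,r=001]: 11001100  (ones: 4)
  rows 16-23 [p,q,r=010]: 00000000  (ones: 0)
  rows 24-31 [p,q,r=011]: 11001100  (ones: 4)
  rows 32-39 [p,q,r=100]: 00110011  (ones: 4)
  rows 40-47 [p,q,r=101]: 00110011  (ones: 4)
  rows 48-55 [p,q,r=110]: 00110011  (ones: 4)
  rows 56-63 [p,q,r=111]: 00110011  (ones: 4)
Disagreements = 0+4+0+4+4+4+4+4 = 24

24


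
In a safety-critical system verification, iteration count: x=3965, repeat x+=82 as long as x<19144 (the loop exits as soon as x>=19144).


Step 1: x goes from 3965 toward 19144 by 82; the body runs while x<19144, so iterations = ceil((bound-start)/step)
Step 2: Distance=15179
Step 3: ceil(15179/82)=186

186


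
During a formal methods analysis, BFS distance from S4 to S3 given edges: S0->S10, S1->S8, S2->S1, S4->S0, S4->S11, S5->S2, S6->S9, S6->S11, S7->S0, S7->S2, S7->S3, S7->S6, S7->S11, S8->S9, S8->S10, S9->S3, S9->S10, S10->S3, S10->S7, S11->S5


BFS layer-by-layer from S4:
  dist 0: {S4}
  dist 1: {S0, S11}
  dist 2: {S5, S10}
  dist 3: {S2, S3, S7}
  -> S3 reached at distance 3
Shortest path length = 3

3


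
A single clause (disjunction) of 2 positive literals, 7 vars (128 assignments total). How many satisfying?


Step 1: Total=2^7=128
Step 2: Unsat when all 2 false: 2^5=32
Step 3: Sat=128-32=96

96


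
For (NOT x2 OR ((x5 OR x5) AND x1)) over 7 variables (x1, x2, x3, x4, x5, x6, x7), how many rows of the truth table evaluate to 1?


Formula: (NOT x2 OR ((x5 OR x5) AND x1)) over 7 vars (128 rows)
Evaluate each row (x1, x2, x3, x4, x5, x6, x7 as bits, MSB first):
  row 0 [0000000]: (NOT 0 OR ((0 OR 0) AND 0)) -> 1
  row 1 [0000001]: (NOT 0 OR ((0 OR 0) AND 0)) -> 1
  row 2 [0000010]: (NOT 0 OR ((0 OR 0) AND 0)) -> 1
  row 3 [0000011]: (NOT 0 OR ((0 OR 0) AND 0)) -> 1
  row 4 [0000100]: (NOT 0 OR ((1 OR 1) AND 0)) -> 1
  (every remaining row is evaluated the same way; all 128 results are listed next)
Full result column, 8 rows per line (x1,x2,x3,x4 fixed per line; x5,x6,x7 runs 000..111 left to right):
  rows 0-7 [x1,x2,x3,x4=0000]: 11111111  (ones: 8)
  rows 8-15 [x1,x2,x3,x4=0001]: 11111111  (ones: 8)
  rows 16-23 [x1,x2,x3,x4=0010]: 11111111  (ones: 8)
  rows 24-31 [x1,x2,x3,x4=0011]: 11111111  (ones: 8)
  rows 32-39 [x1,x2,x3,x4=0100]: 00000000  (ones: 0)
  rows 40-47 [x1,x2,x3,x4=0101]: 00000000  (ones: 0)
  rows 48-55 [x1,x2,x3,x4=0110]: 00000000  (ones: 0)
  rows 56-63 [x1,x2,x3,x4=0111]: 00000000  (ones: 0)
  rows 64-71 [x1,x2,x3,x4=1000]: 11111111  (ones: 8)
  rows 72-79 [x1,x2,x3,x4=1001]: 11111111  (ones: 8)
  rows 80-87 [x1,x2,x3,x4=1010]: 11111111  (ones: 8)
  rows 88-95 [x1,x2,x3,x4=1011]: 11111111  (ones: 8)
  rows 96-103 [x1,x2,x3,x4=1100]: 00001111  (ones: 4)
  rows 104-111 [x1,x2,x3,x4=1101]: 00001111  (ones: 4)
  rows 112-119 [x1,x2,x3,x4=1110]: 00001111  (ones: 4)
  rows 120-127 [x1,x2,x3,x4=1111]: 00001111  (ones: 4)
Count of 1-rows = 8+8+8+8+0+0+0+0+8+8+8+8+4+4+4+4 = 80

80


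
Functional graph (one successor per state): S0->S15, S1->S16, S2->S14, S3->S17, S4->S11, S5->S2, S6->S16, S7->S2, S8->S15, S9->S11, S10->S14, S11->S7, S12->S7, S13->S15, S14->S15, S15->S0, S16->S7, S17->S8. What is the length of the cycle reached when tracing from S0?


Trace from S0 until a state repeats:
  S0 -> S15 -> S0
S0 first seen at step 0, revisited at step 2.
Cycle length = 2 - 0 = 2

2


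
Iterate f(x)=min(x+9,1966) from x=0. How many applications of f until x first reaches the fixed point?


Step 1: x=0, cap=1966, increment=9
Step 2: x grows by 9 each step until capped at 1966; fixed point is x=1966
Step 3: iterations = ceil(1966/9) = 219

219


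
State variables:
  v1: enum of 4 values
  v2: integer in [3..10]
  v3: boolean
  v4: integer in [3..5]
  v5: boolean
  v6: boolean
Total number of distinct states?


State space = product of domain sizes of all variables.
Domain sizes:
  v1 (enum of 4 values): 4
  v2 (integer in [3..10]): 8
  v3 (boolean): 2
  v4 (integer in [3..5]): 3
  v5 (boolean): 2
  v6 (boolean): 2
Product = 4 * 8 * 2 * 3 * 2 * 2 = 768

768


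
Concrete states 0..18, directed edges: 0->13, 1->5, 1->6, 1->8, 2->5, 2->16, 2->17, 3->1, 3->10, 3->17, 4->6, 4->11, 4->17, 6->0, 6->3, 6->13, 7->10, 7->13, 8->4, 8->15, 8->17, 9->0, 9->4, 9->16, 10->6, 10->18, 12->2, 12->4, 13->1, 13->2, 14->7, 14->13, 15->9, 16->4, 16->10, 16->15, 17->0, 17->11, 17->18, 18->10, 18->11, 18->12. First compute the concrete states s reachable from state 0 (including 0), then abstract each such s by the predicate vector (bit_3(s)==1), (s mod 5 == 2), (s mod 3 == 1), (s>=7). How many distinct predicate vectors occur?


BFS from 0:
Concrete reachable: {0, 1, 2, 3, 4, 5, 6, 8, 9, 10, 11, 12, 13, 15, 16, 17, 18}
Abstract via predicates (bit_3(s)==1), (s mod 5 == 2), (s mod 3 == 1), (s>=7):
  (0,0,0,0) <- {0, 3, 5, 6}
  (0,0,0,1) <- {18}
  (0,0,1,0) <- {1, 4}
  (0,0,1,1) <- {16}
  (0,1,0,0) <- {2}
  (0,1,0,1) <- {17}
  (1,0,0,1) <- {8, 9, 11, 15}
  (1,0,1,1) <- {10, 13}
  (1,1,0,1) <- {12}
Distinct abstract states = 9

9


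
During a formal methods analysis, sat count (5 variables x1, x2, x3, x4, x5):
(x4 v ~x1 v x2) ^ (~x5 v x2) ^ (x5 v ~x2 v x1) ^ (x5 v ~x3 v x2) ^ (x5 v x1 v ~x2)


CNF with 5 clauses over 5 vars (32 assignments).
An assignment satisfies CNF iff every clause has >=1 true literal.
Check each row (bits = x1,x2,x3,x4,x5; clause T/F shown):
  row 0 [00000]: clauses=TTTTT -> 1
  row 1 [00001]: clauses=TFTTT -> 0
  row 2 [00010]: clauses=TTTTT -> 1
  row 3 [00011]: clauses=TFTTT -> 0
  row 4 [00100]: clauses=TTTFT -> 0
  row 5 [00101]: clauses=TFTTT -> 0
  row 6 [00110]: clauses=TTTFT -> 0
  row 7 [00111]: clauses=TFTTT -> 0
  row 8 [01000]: clauses=TTFTF -> 0
  row 9 [01001]: clauses=TTTTT -> 1
  row 10 [01010]: clauses=TTFTF -> 0
  row 11 [01011]: clauses=TTTTT -> 1
  row 12 [01100]: clauses=TTFTF -> 0
  row 13 [01101]: clauses=TTTTT -> 1
  row 14 [01110]: clauses=TTFTF -> 0
  row 15 [01111]: clauses=TTTTT -> 1
  row 16 [10000]: clauses=FTTTT -> 0
  row 17 [10001]: clauses=FFTTT -> 0
  row 18 [10010]: clauses=TTTTT -> 1
  row 19 [10011]: clauses=TFTTT -> 0
  row 20 [10100]: clauses=FTTFT -> 0
  row 21 [10101]: clauses=FFTTT -> 0
  row 22 [10110]: clauses=TTTFT -> 0
  row 23 [10111]: clauses=TFTTT -> 0
  row 24 [11000]: clauses=TTTTT -> 1
  row 25 [11001]: clauses=TTTTT -> 1
  row 26 [11010]: clauses=TTTTT -> 1
  row 27 [11011]: clauses=TTTTT -> 1
  row 28 [11100]: clauses=TTTTT -> 1
  row 29 [11101]: clauses=TTTTT -> 1
  row 30 [11110]: clauses=TTTTT -> 1
  row 31 [11111]: clauses=TTTTT -> 1
Full result column, 8 rows per line (x1,x2 fixed per line; x3,x4,x5 runs 000..111 left to right):
  rows 0-7 [x1,x2=00]: 10100000  (ones: 2)
  rows 8-15 [x1,x2=01]: 01010101  (ones: 4)
  rows 16-23 [x1,x2=10]: 00100000  (ones: 1)
  rows 24-31 [x1,x2=11]: 11111111  (ones: 8)
Satisfying assignments = 2+4+1+8 = 15

15


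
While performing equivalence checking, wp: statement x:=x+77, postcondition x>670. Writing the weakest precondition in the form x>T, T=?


Formula: wp(x:=E, P) = P[E/x] (substitute E for x in postcondition)
Step 1: Postcondition: x>670
Step 2: Substitute x+77 for x: x+77>670
Step 3: Solve for x: x > 670-77 = 593

593


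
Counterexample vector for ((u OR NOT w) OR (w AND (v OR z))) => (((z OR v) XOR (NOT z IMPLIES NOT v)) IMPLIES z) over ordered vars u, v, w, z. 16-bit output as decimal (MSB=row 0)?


F1 = ((u OR NOT w) OR (w AND (v OR z)))
F2 = (((z OR v) XOR (NOT z IMPLIES NOT v)) IMPLIES z)
Counterexample to F1=>F2 is where F1=1 and F2=0.
Evaluate each row (bits = u,v,w,z, MSB first):
  row 0 [0000]: F1=1 F2=0 -> F1&~F2 -> 1
  row 1 [0001]: F1=1 F2=1 -> F1&~F2 -> 0
  row 2 [0010]: F1=0 F2=0 -> F1&~F2 -> 0
  row 3 [0011]: F1=1 F2=1 -> F1&~F2 -> 0
  row 4 [0100]: F1=1 F2=0 -> F1&~F2 -> 1
  row 5 [0101]: F1=1 F2=1 -> F1&~F2 -> 0
  row 6 [0110]: F1=1 F2=0 -> F1&~F2 -> 1
  row 7 [0111]: F1=1 F2=1 -> F1&~F2 -> 0
  row 8 [1000]: F1=1 F2=0 -> F1&~F2 -> 1
  row 9 [1001]: F1=1 F2=1 -> F1&~F2 -> 0
  row 10 [1010]: F1=1 F2=0 -> F1&~F2 -> 1
  row 11 [1011]: F1=1 F2=1 -> F1&~F2 -> 0
  row 12 [1100]: F1=1 F2=0 -> F1&~F2 -> 1
  row 13 [1101]: F1=1 F2=1 -> F1&~F2 -> 0
  row 14 [1110]: F1=1 F2=0 -> F1&~F2 -> 1
  row 15 [1111]: F1=1 F2=1 -> F1&~F2 -> 0
Full result column, 4 rows per line (u,v fixed per line; w,z runs 00..11 left to right):
  rows 0-3 [u,v=00]: 1000  = hex 8
  rows 4-7 [u,v=01]: 1010  = hex A
  rows 8-11 [u,v=10]: 1010  = hex A
  rows 12-15 [u,v=11]: 1010  = hex A
Counterexample vector (row 0 .. row 15) = 1000101010101010
Output column grouped in 4s = 1000 1010 1010 1010 = 0x8AAA
Convert to decimal digit by digit (value = value*16 + digit):
  8 -> 8
  8*16 + 10 (A) = 138
  138*16 + 10 (A) = 2218
  2218*16 + 10 (A) = 35498
Decimal = 35498

35498


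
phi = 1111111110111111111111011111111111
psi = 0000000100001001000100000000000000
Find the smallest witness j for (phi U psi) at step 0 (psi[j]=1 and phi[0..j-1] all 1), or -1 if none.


(phi U psi) at 0: need smallest j with psi[j]=1 and phi[i]=1 for all i in [0,j).
Scan from step 0:
  step 0: phi=1, psi=0 -> continue
  step 1: phi=1, psi=0 -> continue
  step 2: phi=1, psi=0 -> continue
  step 3: phi=1, psi=0 -> continue
  step 7: psi=1 and phi held for [0,7) -> witness found
Witness step = 7

7


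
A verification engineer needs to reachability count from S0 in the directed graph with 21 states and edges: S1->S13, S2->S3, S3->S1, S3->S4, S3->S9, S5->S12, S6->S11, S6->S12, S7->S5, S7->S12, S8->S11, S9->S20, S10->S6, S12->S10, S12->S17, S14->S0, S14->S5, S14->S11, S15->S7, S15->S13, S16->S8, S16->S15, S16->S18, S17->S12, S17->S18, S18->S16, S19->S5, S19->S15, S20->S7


BFS from S0:
  layer 0: {S0}
Reachable set: {S0}
Count = 1

1


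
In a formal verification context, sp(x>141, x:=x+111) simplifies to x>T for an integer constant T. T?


Formula: sp(P, x:=E) = exists old_x. (x = E[old_x/x]) AND P[old_x/x] (old_x is the value of x before the assignment; eliminate old_x by solving x = E[old_x/x] for old_x)
Step 1: Precondition P: x>141, i.e. old_x > 141
Step 2: Assignment gives x = old_x + 111, so old_x = x - 111
Step 3: Substitute into P: x - 111 > 141
Step 4: Simplify: x > 141+111 = 252

252


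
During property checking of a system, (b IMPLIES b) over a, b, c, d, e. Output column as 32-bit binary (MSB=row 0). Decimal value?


Formula: (b IMPLIES b) over a, b, c, d, e (32 rows)
Evaluate each row (bits = a,b,c,d,e, MSB first):
  row 0 [00000]: (0 IMPLIES 0) -> 1
  row 1 [00001]: (0 IMPLIES 0) -> 1
  row 2 [00010]: (0 IMPLIES 0) -> 1
  row 3 [00011]: (0 IMPLIES 0) -> 1
  row 4 [00100]: (0 IMPLIES 0) -> 1
  row 5 [00101]: (0 IMPLIES 0) -> 1
  row 6 [00110]: (0 IMPLIES 0) -> 1
  row 7 [00111]: (0 IMPLIES 0) -> 1
  row 8 [01000]: (1 IMPLIES 1) -> 1
  row 9 [01001]: (1 IMPLIES 1) -> 1
  row 10 [01010]: (1 IMPLIES 1) -> 1
  row 11 [01011]: (1 IMPLIES 1) -> 1
  row 12 [01100]: (1 IMPLIES 1) -> 1
  row 13 [01101]: (1 IMPLIES 1) -> 1
  row 14 [01110]: (1 IMPLIES 1) -> 1
  row 15 [01111]: (1 IMPLIES 1) -> 1
  row 16 [10000]: (0 IMPLIES 0) -> 1
  row 17 [10001]: (0 IMPLIES 0) -> 1
  row 18 [10010]: (0 IMPLIES 0) -> 1
  row 19 [10011]: (0 IMPLIES 0) -> 1
  row 20 [10100]: (0 IMPLIES 0) -> 1
  row 21 [10101]: (0 IMPLIES 0) -> 1
  row 22 [10110]: (0 IMPLIES 0) -> 1
  row 23 [10111]: (0 IMPLIES 0) -> 1
  row 24 [11000]: (1 IMPLIES 1) -> 1
  row 25 [11001]: (1 IMPLIES 1) -> 1
  row 26 [11010]: (1 IMPLIES 1) -> 1
  row 27 [11011]: (1 IMPLIES 1) -> 1
  row 28 [11100]: (1 IMPLIES 1) -> 1
  row 29 [11101]: (1 IMPLIES 1) -> 1
  row 30 [11110]: (1 IMPLIES 1) -> 1
  row 31 [11111]: (1 IMPLIES 1) -> 1
Full result column, 4 rows per line (a,b,c fixed per line; d,e runs 00..11 left to right):
  rows 0-3 [a,b,c=000]: 1111  = hex F
  rows 4-7 [a,b,c=001]: 1111  = hex F
  rows 8-11 [a,b,c=010]: 1111  = hex F
  rows 12-15 [a,b,c=011]: 1111  = hex F
  rows 16-19 [a,b,c=100]: 1111  = hex F
  rows 20-23 [a,b,c=101]: 1111  = hex F
  rows 24-27 [a,b,c=110]: 1111  = hex F
  rows 28-31 [a,b,c=111]: 1111  = hex F
Output column (row 0 .. row 31) = 11111111111111111111111111111111
Output column grouped in 4s = 1111 1111 1111 1111 1111 1111 1111 1111 = 0xFFFFFFFF
Convert to decimal digit by digit (value = value*16 + digit):
  F -> 15
  15*16 + 15 (F) = 255
  255*16 + 15 (F) = 4095
  4095*16 + 15 (F) = 65535
  65535*16 + 15 (F) = 1048575
  1048575*16 + 15 (F) = 16777215
  16777215*16 + 15 (F) = 268435455
  268435455*16 + 15 (F) = 4294967295
Decimal = 4294967295

4294967295


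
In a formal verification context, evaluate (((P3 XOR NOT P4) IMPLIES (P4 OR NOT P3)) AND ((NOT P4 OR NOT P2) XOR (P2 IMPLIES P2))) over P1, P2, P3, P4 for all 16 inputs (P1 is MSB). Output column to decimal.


Formula: (((P3 XOR NOT P4) IMPLIES (P4 OR NOT P3)) AND ((NOT P4 OR NOT P2) XOR (P2 IMPLIES P2))) over P1, P2, P3, P4 (16 rows)
Evaluate each row (bits = P1,P2,P3,P4, MSB first):
  row 0 [0000]: (((0 XOR NOT 0) IMPLIES (0 OR NOT 0)) AND ((NOT 0 OR NOT 0) XOR (0 IMPLIES 0))) -> 0
  row 1 [0001]: (((0 XOR NOT 1) IMPLIES (1 OR NOT 0)) AND ((NOT 1 OR NOT 0) XOR (0 IMPLIES 0))) -> 0
  row 2 [0010]: (((1 XOR NOT 0) IMPLIES (0 OR NOT 1)) AND ((NOT 0 OR NOT 0) XOR (0 IMPLIES 0))) -> 0
  row 3 [0011]: (((1 XOR NOT 1) IMPLIES (1 OR NOT 1)) AND ((NOT 1 OR NOT 0) XOR (0 IMPLIES 0))) -> 0
  row 4 [0100]: (((0 XOR NOT 0) IMPLIES (0 OR NOT 0)) AND ((NOT 0 OR NOT 1) XOR (1 IMPLIES 1))) -> 0
  row 5 [0101]: (((0 XOR NOT 1) IMPLIES (1 OR NOT 0)) AND ((NOT 1 OR NOT 1) XOR (1 IMPLIES 1))) -> 1
  row 6 [0110]: (((1 XOR NOT 0) IMPLIES (0 OR NOT 1)) AND ((NOT 0 OR NOT 1) XOR (1 IMPLIES 1))) -> 0
  row 7 [0111]: (((1 XOR NOT 1) IMPLIES (1 OR NOT 1)) AND ((NOT 1 OR NOT 1) XOR (1 IMPLIES 1))) -> 1
  row 8 [1000]: (((0 XOR NOT 0) IMPLIES (0 OR NOT 0)) AND ((NOT 0 OR NOT 0) XOR (0 IMPLIES 0))) -> 0
  row 9 [1001]: (((0 XOR NOT 1) IMPLIES (1 OR NOT 0)) AND ((NOT 1 OR NOT 0) XOR (0 IMPLIES 0))) -> 0
  row 10 [1010]: (((1 XOR NOT 0) IMPLIES (0 OR NOT 1)) AND ((NOT 0 OR NOT 0) XOR (0 IMPLIES 0))) -> 0
  row 11 [1011]: (((1 XOR NOT 1) IMPLIES (1 OR NOT 1)) AND ((NOT 1 OR NOT 0) XOR (0 IMPLIES 0))) -> 0
  row 12 [1100]: (((0 XOR NOT 0) IMPLIES (0 OR NOT 0)) AND ((NOT 0 OR NOT 1) XOR (1 IMPLIES 1))) -> 0
  row 13 [1101]: (((0 XOR NOT 1) IMPLIES (1 OR NOT 0)) AND ((NOT 1 OR NOT 1) XOR (1 IMPLIES 1))) -> 1
  row 14 [1110]: (((1 XOR NOT 0) IMPLIES (0 OR NOT 1)) AND ((NOT 0 OR NOT 1) XOR (1 IMPLIES 1))) -> 0
  row 15 [1111]: (((1 XOR NOT 1) IMPLIES (1 OR NOT 1)) AND ((NOT 1 OR NOT 1) XOR (1 IMPLIES 1))) -> 1
Full result column, 4 rows per line (P1,P2 fixed per line; P3,P4 runs 00..11 left to right):
  rows 0-3 [P1,P2=00]: 0000  = hex 0
  rows 4-7 [P1,P2=01]: 0101  = hex 5
  rows 8-11 [P1,P2=10]: 0000  = hex 0
  rows 12-15 [P1,P2=11]: 0101  = hex 5
Output column (row 0 .. row 15) = 0000010100000101
Output column grouped in 4s = 0000 0101 0000 0101 = 0x0505
Convert to decimal digit by digit (value = value*16 + digit):
  0 -> 0
  0*16 + 5 = 5
  5*16 + 0 = 80
  80*16 + 5 = 1285
Decimal = 1285

1285


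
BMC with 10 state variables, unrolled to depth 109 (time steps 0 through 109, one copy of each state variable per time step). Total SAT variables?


BMC unrolls to depth k, creating one copy of each state var for steps 0..k.
Step count = 109 + 1 = 110 (steps 0 through 109)
Vars per step = 10
Total = 10 * 110 = 1100

1100


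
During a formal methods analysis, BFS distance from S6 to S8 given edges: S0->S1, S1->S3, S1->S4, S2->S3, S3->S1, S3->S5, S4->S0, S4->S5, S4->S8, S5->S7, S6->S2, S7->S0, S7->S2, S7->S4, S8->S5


BFS layer-by-layer from S6:
  dist 0: {S6}
  dist 1: {S2}
  dist 2: {S3}
  dist 3: {S1, S5}
  dist 4: {S4, S7}
  dist 5: {S0, S8}
  -> S8 reached at distance 5
Shortest path length = 5

5


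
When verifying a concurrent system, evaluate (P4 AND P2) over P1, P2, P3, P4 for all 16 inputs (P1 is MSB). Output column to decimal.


Formula: (P4 AND P2) over P1, P2, P3, P4 (16 rows)
Evaluate each row (bits = P1,P2,P3,P4, MSB first):
  row 0 [0000]: (0 AND 0) -> 0
  row 1 [0001]: (1 AND 0) -> 0
  row 2 [0010]: (0 AND 0) -> 0
  row 3 [0011]: (1 AND 0) -> 0
  row 4 [0100]: (0 AND 1) -> 0
  row 5 [0101]: (1 AND 1) -> 1
  row 6 [0110]: (0 AND 1) -> 0
  row 7 [0111]: (1 AND 1) -> 1
  row 8 [1000]: (0 AND 0) -> 0
  row 9 [1001]: (1 AND 0) -> 0
  row 10 [1010]: (0 AND 0) -> 0
  row 11 [1011]: (1 AND 0) -> 0
  row 12 [1100]: (0 AND 1) -> 0
  row 13 [1101]: (1 AND 1) -> 1
  row 14 [1110]: (0 AND 1) -> 0
  row 15 [1111]: (1 AND 1) -> 1
Full result column, 4 rows per line (P1,P2 fixed per line; P3,P4 runs 00..11 left to right):
  rows 0-3 [P1,P2=00]: 0000  = hex 0
  rows 4-7 [P1,P2=01]: 0101  = hex 5
  rows 8-11 [P1,P2=10]: 0000  = hex 0
  rows 12-15 [P1,P2=11]: 0101  = hex 5
Output column (row 0 .. row 15) = 0000010100000101
Output column grouped in 4s = 0000 0101 0000 0101 = 0x0505
Convert to decimal digit by digit (value = value*16 + digit):
  0 -> 0
  0*16 + 5 = 5
  5*16 + 0 = 80
  80*16 + 5 = 1285
Decimal = 1285

1285


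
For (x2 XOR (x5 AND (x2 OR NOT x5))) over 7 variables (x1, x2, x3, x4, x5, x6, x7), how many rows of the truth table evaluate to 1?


Formula: (x2 XOR (x5 AND (x2 OR NOT x5))) over 7 vars (128 rows)
Evaluate each row (x1, x2, x3, x4, x5, x6, x7 as bits, MSB first):
  row 0 [0000000]: (0 XOR (0 AND (0 OR NOT 0))) -> 0
  row 1 [0000001]: (0 XOR (0 AND (0 OR NOT 0))) -> 0
  row 2 [0000010]: (0 XOR (0 AND (0 OR NOT 0))) -> 0
  row 3 [0000011]: (0 XOR (0 AND (0 OR NOT 0))) -> 0
  row 4 [0000100]: (0 XOR (1 AND (0 OR NOT 1))) -> 0
  (every remaining row is evaluated the same way; all 128 results are listed next)
Full result column, 8 rows per line (x1,x2,x3,x4 fixed per line; x5,x6,x7 runs 000..111 left to right):
  rows 0-7 [x1,x2,x3,x4=0000]: 00000000  (ones: 0)
  rows 8-15 [x1,x2,x3,x4=0001]: 00000000  (ones: 0)
  rows 16-23 [x1,x2,x3,x4=0010]: 00000000  (ones: 0)
  rows 24-31 [x1,x2,x3,x4=0011]: 00000000  (ones: 0)
  rows 32-39 [x1,x2,x3,x4=0100]: 11110000  (ones: 4)
  rows 40-47 [x1,x2,x3,x4=0101]: 11110000  (ones: 4)
  rows 48-55 [x1,x2,x3,x4=0110]: 11110000  (ones: 4)
  rows 56-63 [x1,x2,x3,x4=0111]: 11110000  (ones: 4)
  rows 64-71 [x1,x2,x3,x4=1000]: 00000000  (ones: 0)
  rows 72-79 [x1,x2,x3,x4=1001]: 00000000  (ones: 0)
  rows 80-87 [x1,x2,x3,x4=1010]: 00000000  (ones: 0)
  rows 88-95 [x1,x2,x3,x4=1011]: 00000000  (ones: 0)
  rows 96-103 [x1,x2,x3,x4=1100]: 11110000  (ones: 4)
  rows 104-111 [x1,x2,x3,x4=1101]: 11110000  (ones: 4)
  rows 112-119 [x1,x2,x3,x4=1110]: 11110000  (ones: 4)
  rows 120-127 [x1,x2,x3,x4=1111]: 11110000  (ones: 4)
Count of 1-rows = 0+0+0+0+4+4+4+4+0+0+0+0+4+4+4+4 = 32

32


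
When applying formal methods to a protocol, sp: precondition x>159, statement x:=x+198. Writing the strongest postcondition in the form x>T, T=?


Formula: sp(P, x:=E) = exists old_x. (x = E[old_x/x]) AND P[old_x/x] (old_x is the value of x before the assignment; eliminate old_x by solving x = E[old_x/x] for old_x)
Step 1: Precondition P: x>159, i.e. old_x > 159
Step 2: Assignment gives x = old_x + 198, so old_x = x - 198
Step 3: Substitute into P: x - 198 > 159
Step 4: Simplify: x > 159+198 = 357

357


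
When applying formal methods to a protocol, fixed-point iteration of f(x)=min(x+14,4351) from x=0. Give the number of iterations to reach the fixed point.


Step 1: x=0, cap=4351, increment=14
Step 2: x grows by 14 each step until capped at 4351; fixed point is x=4351
Step 3: iterations = ceil(4351/14) = 311

311


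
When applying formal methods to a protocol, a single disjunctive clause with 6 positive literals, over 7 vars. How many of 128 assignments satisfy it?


Step 1: Total=2^7=128
Step 2: Unsat when all 6 false: 2^1=2
Step 3: Sat=128-2=126

126


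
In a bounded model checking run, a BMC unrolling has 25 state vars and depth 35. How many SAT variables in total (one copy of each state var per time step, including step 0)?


BMC unrolls to depth k, creating one copy of each state var for steps 0..k.
Step count = 35 + 1 = 36 (steps 0 through 35)
Vars per step = 25
Total = 25 * 36 = 900

900


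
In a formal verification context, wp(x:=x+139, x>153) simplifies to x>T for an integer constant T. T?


Formula: wp(x:=E, P) = P[E/x] (substitute E for x in postcondition)
Step 1: Postcondition: x>153
Step 2: Substitute x+139 for x: x+139>153
Step 3: Solve for x: x > 153-139 = 14

14


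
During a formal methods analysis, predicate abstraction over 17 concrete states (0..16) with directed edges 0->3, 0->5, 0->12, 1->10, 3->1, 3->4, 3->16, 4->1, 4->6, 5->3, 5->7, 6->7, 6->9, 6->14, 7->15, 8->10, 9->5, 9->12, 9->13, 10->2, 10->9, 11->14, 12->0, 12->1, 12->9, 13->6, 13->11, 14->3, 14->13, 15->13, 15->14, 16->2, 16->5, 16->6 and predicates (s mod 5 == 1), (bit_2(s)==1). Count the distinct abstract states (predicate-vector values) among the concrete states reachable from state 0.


BFS from 0:
Concrete reachable: {0, 1, 2, 3, 4, 5, 6, 7, 9, 10, 11, 12, 13, 14, 15, 16}
Abstract via predicates (s mod 5 == 1), (bit_2(s)==1):
  (0,0) <- {0, 2, 3, 9, 10}
  (0,1) <- {4, 5, 7, 12, 13, 14, 15}
  (1,0) <- {1, 11, 16}
  (1,1) <- {6}
Distinct abstract states = 4

4


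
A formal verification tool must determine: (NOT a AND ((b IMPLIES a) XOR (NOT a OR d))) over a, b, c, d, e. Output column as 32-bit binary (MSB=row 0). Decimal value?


Formula: (NOT a AND ((b IMPLIES a) XOR (NOT a OR d))) over a, b, c, d, e (32 rows)
Evaluate each row (bits = a,b,c,d,e, MSB first):
  row 0 [00000]: (NOT 0 AND ((0 IMPLIES 0) XOR (NOT 0 OR 0))) -> 0
  row 1 [00001]: (NOT 0 AND ((0 IMPLIES 0) XOR (NOT 0 OR 0))) -> 0
  row 2 [00010]: (NOT 0 AND ((0 IMPLIES 0) XOR (NOT 0 OR 1))) -> 0
  row 3 [00011]: (NOT 0 AND ((0 IMPLIES 0) XOR (NOT 0 OR 1))) -> 0
  row 4 [00100]: (NOT 0 AND ((0 IMPLIES 0) XOR (NOT 0 OR 0))) -> 0
  row 5 [00101]: (NOT 0 AND ((0 IMPLIES 0) XOR (NOT 0 OR 0))) -> 0
  row 6 [00110]: (NOT 0 AND ((0 IMPLIES 0) XOR (NOT 0 OR 1))) -> 0
  row 7 [00111]: (NOT 0 AND ((0 IMPLIES 0) XOR (NOT 0 OR 1))) -> 0
  row 8 [01000]: (NOT 0 AND ((1 IMPLIES 0) XOR (NOT 0 OR 0))) -> 1
  row 9 [01001]: (NOT 0 AND ((1 IMPLIES 0) XOR (NOT 0 OR 0))) -> 1
  row 10 [01010]: (NOT 0 AND ((1 IMPLIES 0) XOR (NOT 0 OR 1))) -> 1
  row 11 [01011]: (NOT 0 AND ((1 IMPLIES 0) XOR (NOT 0 OR 1))) -> 1
  row 12 [01100]: (NOT 0 AND ((1 IMPLIES 0) XOR (NOT 0 OR 0))) -> 1
  row 13 [01101]: (NOT 0 AND ((1 IMPLIES 0) XOR (NOT 0 OR 0))) -> 1
  row 14 [01110]: (NOT 0 AND ((1 IMPLIES 0) XOR (NOT 0 OR 1))) -> 1
  row 15 [01111]: (NOT 0 AND ((1 IMPLIES 0) XOR (NOT 0 OR 1))) -> 1
  row 16 [10000]: (NOT 1 AND ((0 IMPLIES 1) XOR (NOT 1 OR 0))) -> 0
  row 17 [10001]: (NOT 1 AND ((0 IMPLIES 1) XOR (NOT 1 OR 0))) -> 0
  row 18 [10010]: (NOT 1 AND ((0 IMPLIES 1) XOR (NOT 1 OR 1))) -> 0
  row 19 [10011]: (NOT 1 AND ((0 IMPLIES 1) XOR (NOT 1 OR 1))) -> 0
  row 20 [10100]: (NOT 1 AND ((0 IMPLIES 1) XOR (NOT 1 OR 0))) -> 0
  row 21 [10101]: (NOT 1 AND ((0 IMPLIES 1) XOR (NOT 1 OR 0))) -> 0
  row 22 [10110]: (NOT 1 AND ((0 IMPLIES 1) XOR (NOT 1 OR 1))) -> 0
  row 23 [10111]: (NOT 1 AND ((0 IMPLIES 1) XOR (NOT 1 OR 1))) -> 0
  row 24 [11000]: (NOT 1 AND ((1 IMPLIES 1) XOR (NOT 1 OR 0))) -> 0
  row 25 [11001]: (NOT 1 AND ((1 IMPLIES 1) XOR (NOT 1 OR 0))) -> 0
  row 26 [11010]: (NOT 1 AND ((1 IMPLIES 1) XOR (NOT 1 OR 1))) -> 0
  row 27 [11011]: (NOT 1 AND ((1 IMPLIES 1) XOR (NOT 1 OR 1))) -> 0
  row 28 [11100]: (NOT 1 AND ((1 IMPLIES 1) XOR (NOT 1 OR 0))) -> 0
  row 29 [11101]: (NOT 1 AND ((1 IMPLIES 1) XOR (NOT 1 OR 0))) -> 0
  row 30 [11110]: (NOT 1 AND ((1 IMPLIES 1) XOR (NOT 1 OR 1))) -> 0
  row 31 [11111]: (NOT 1 AND ((1 IMPLIES 1) XOR (NOT 1 OR 1))) -> 0
Full result column, 4 rows per line (a,b,c fixed per line; d,e runs 00..11 left to right):
  rows 0-3 [a,b,c=000]: 0000  = hex 0
  rows 4-7 [a,b,c=001]: 0000  = hex 0
  rows 8-11 [a,b,c=010]: 1111  = hex F
  rows 12-15 [a,b,c=011]: 1111  = hex F
  rows 16-19 [a,b,c=100]: 0000  = hex 0
  rows 20-23 [a,b,c=101]: 0000  = hex 0
  rows 24-27 [a,b,c=110]: 0000  = hex 0
  rows 28-31 [a,b,c=111]: 0000  = hex 0
Output column (row 0 .. row 31) = 00000000111111110000000000000000
Output column grouped in 4s = 0000 0000 1111 1111 0000 0000 0000 0000 = 0x00FF0000
Convert to decimal digit by digit (value = value*16 + digit):
  0 -> 0
  0*16 + 0 = 0
  0*16 + 15 (F) = 15
  15*16 + 15 (F) = 255
  255*16 + 0 = 4080
  4080*16 + 0 = 65280
  65280*16 + 0 = 1044480
  1044480*16 + 0 = 16711680
Decimal = 16711680

16711680


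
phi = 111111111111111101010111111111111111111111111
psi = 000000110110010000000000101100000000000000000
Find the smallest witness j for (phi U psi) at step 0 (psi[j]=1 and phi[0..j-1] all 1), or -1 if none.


(phi U psi) at 0: need smallest j with psi[j]=1 and phi[i]=1 for all i in [0,j).
Scan from step 0:
  step 0: phi=1, psi=0 -> continue
  step 1: phi=1, psi=0 -> continue
  step 2: phi=1, psi=0 -> continue
  step 3: phi=1, psi=0 -> continue
  step 6: psi=1 and phi held for [0,6) -> witness found
Witness step = 6

6


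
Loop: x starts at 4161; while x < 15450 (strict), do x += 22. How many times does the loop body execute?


Step 1: x goes from 4161 toward 15450 by 22; the body runs while x<15450, so iterations = ceil((bound-start)/step)
Step 2: Distance=11289
Step 3: ceil(11289/22)=514

514


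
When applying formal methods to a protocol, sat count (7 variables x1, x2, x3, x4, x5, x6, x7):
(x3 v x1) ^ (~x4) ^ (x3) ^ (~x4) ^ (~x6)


CNF with 5 clauses over 7 vars (128 assignments).
An assignment satisfies CNF iff every clause has >=1 true literal.
Check each row (bits = x1,x2,x3,x4,x5,x6,x7; clause T/F shown):
  row 0 [0000000]: clauses=FTFTT -> 0
  row 1 [0000001]: clauses=FTFTT -> 0
  row 2 [0000010]: clauses=FTFTF -> 0
  row 3 [0000011]: clauses=FTFTF -> 0
  row 4 [0000100]: clauses=FTFTT -> 0
  (every remaining row is evaluated the same way; all 128 results are listed next)
Full result column, 8 rows per line (x1,x2,x3,x4 fixed per line; x5,x6,x7 runs 000..111 left to right):
  rows 0-7 [x1,x2,x3,x4=0000]: 00000000  (ones: 0)
  rows 8-15 [x1,x2,x3,x4=0001]: 00000000  (ones: 0)
  rows 16-23 [x1,x2,x3,x4=0010]: 11001100  (ones: 4)
  rows 24-31 [x1,x2,x3,x4=0011]: 00000000  (ones: 0)
  rows 32-39 [x1,x2,x3,x4=0100]: 00000000  (ones: 0)
  rows 40-47 [x1,x2,x3,x4=0101]: 00000000  (ones: 0)
  rows 48-55 [x1,x2,x3,x4=0110]: 11001100  (ones: 4)
  rows 56-63 [x1,x2,x3,x4=0111]: 00000000  (ones: 0)
  rows 64-71 [x1,x2,x3,x4=1000]: 00000000  (ones: 0)
  rows 72-79 [x1,x2,x3,x4=1001]: 00000000  (ones: 0)
  rows 80-87 [x1,x2,x3,x4=1010]: 11001100  (ones: 4)
  rows 88-95 [x1,x2,x3,x4=1011]: 00000000  (ones: 0)
  rows 96-103 [x1,x2,x3,x4=1100]: 00000000  (ones: 0)
  rows 104-111 [x1,x2,x3,x4=1101]: 00000000  (ones: 0)
  rows 112-119 [x1,x2,x3,x4=1110]: 11001100  (ones: 4)
  rows 120-127 [x1,x2,x3,x4=1111]: 00000000  (ones: 0)
Satisfying assignments = 0+0+4+0+0+0+4+0+0+0+4+0+0+0+4+0 = 16

16


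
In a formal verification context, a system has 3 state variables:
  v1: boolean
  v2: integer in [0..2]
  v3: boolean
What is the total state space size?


State space = product of domain sizes of all variables.
Domain sizes:
  v1 (boolean): 2
  v2 (integer in [0..2]): 3
  v3 (boolean): 2
Product = 2 * 3 * 2 = 12

12


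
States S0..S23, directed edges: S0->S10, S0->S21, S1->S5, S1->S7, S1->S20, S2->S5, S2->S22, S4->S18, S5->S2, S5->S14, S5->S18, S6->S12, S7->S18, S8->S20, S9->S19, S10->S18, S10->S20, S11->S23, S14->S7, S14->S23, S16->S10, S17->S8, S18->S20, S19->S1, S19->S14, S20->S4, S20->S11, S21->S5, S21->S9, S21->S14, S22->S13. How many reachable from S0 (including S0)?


BFS from S0:
  layer 0: {S0}
  layer 1: {S10, S21}
  layer 2: {S5, S9, S14, S18, S20}
  layer 3: {S2, S4, S7, S11, S19, S23}
  layer 4: {S1, S22}
  layer 5: {S13}
Reachable set: {S0, S1, S2, S4, S5, S7, S9, S10, S11, S13, S14, S18, S19, S20, S21, S22, S23}
Count = 17

17


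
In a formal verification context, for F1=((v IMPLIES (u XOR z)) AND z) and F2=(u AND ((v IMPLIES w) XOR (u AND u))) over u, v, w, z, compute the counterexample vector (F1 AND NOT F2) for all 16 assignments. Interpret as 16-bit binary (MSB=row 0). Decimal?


F1 = ((v IMPLIES (u XOR z)) AND z)
F2 = (u AND ((v IMPLIES w) XOR (u AND u)))
Counterexample to F1=>F2 is where F1=1 and F2=0.
Evaluate each row (bits = u,v,w,z, MSB first):
  row 0 [0000]: F1=0 F2=0 -> F1&~F2 -> 0
  row 1 [0001]: F1=1 F2=0 -> F1&~F2 -> 1
  row 2 [0010]: F1=0 F2=0 -> F1&~F2 -> 0
  row 3 [0011]: F1=1 F2=0 -> F1&~F2 -> 1
  row 4 [0100]: F1=0 F2=0 -> F1&~F2 -> 0
  row 5 [0101]: F1=1 F2=0 -> F1&~F2 -> 1
  row 6 [0110]: F1=0 F2=0 -> F1&~F2 -> 0
  row 7 [0111]: F1=1 F2=0 -> F1&~F2 -> 1
  row 8 [1000]: F1=0 F2=0 -> F1&~F2 -> 0
  row 9 [1001]: F1=1 F2=0 -> F1&~F2 -> 1
  row 10 [1010]: F1=0 F2=0 -> F1&~F2 -> 0
  row 11 [1011]: F1=1 F2=0 -> F1&~F2 -> 1
  row 12 [1100]: F1=0 F2=1 -> F1&~F2 -> 0
  row 13 [1101]: F1=0 F2=1 -> F1&~F2 -> 0
  row 14 [1110]: F1=0 F2=0 -> F1&~F2 -> 0
  row 15 [1111]: F1=0 F2=0 -> F1&~F2 -> 0
Full result column, 4 rows per line (u,v fixed per line; w,z runs 00..11 left to right):
  rows 0-3 [u,v=00]: 0101  = hex 5
  rows 4-7 [u,v=01]: 0101  = hex 5
  rows 8-11 [u,v=10]: 0101  = hex 5
  rows 12-15 [u,v=11]: 0000  = hex 0
Counterexample vector (row 0 .. row 15) = 0101010101010000
Output column grouped in 4s = 0101 0101 0101 0000 = 0x5550
Convert to decimal digit by digit (value = value*16 + digit):
  5 -> 5
  5*16 + 5 = 85
  85*16 + 5 = 1365
  1365*16 + 0 = 21840
Decimal = 21840

21840


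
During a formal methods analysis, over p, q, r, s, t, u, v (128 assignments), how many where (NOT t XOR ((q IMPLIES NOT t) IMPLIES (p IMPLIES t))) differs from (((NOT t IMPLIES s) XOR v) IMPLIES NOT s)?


F1 = (NOT t XOR ((q IMPLIES NOT t) IMPLIES (p IMPLIES t)))
F2 = (((NOT t IMPLIES s) XOR v) IMPLIES NOT s)
Evaluate both on each of 128 rows (bits = p,q,r,s,t,u,v):
  row 0 [0000000]: F1=0 F2=1 (differ) -> 1
  row 1 [0000001]: F1=0 F2=1 (differ) -> 1
  row 2 [0000010]: F1=0 F2=1 (differ) -> 1
  row 3 [0000011]: F1=0 F2=1 (differ) -> 1
  row 4 [0000100]: F1=1 F2=1 -> 0
  (every remaining row is evaluated the same way; all 128 results are listed next)
Full result column, 8 rows per line (p,q,r,s fixed per line; t,u,v runs 000..111 left to right):
  rows 0-7 [p,q,r,s=0000]: 11110000  (ones: 4)
  rows 8-15 [p,q,r,s=0001]: 01011010  (ones: 4)
  rows 16-23 [p,q,r,s=0010]: 11110000  (ones: 4)
  rows 24-31 [p,q,r,s=0011]: 01011010  (ones: 4)
  rows 32-39 [p,q,r,s=0100]: 11110000  (ones: 4)
  rows 40-47 [p,q,r,s=0101]: 01011010  (ones: 4)
  rows 48-55 [p,q,r,s=0110]: 11110000  (ones: 4)
  rows 56-63 [p,q,r,s=0111]: 01011010  (ones: 4)
  rows 64-71 [p,q,r,s=1000]: 00000000  (ones: 0)
  rows 72-79 [p,q,r,s=1001]: 10101010  (ones: 4)
  rows 80-87 [p,q,r,s=1010]: 00000000  (ones: 0)
  rows 88-95 [p,q,r,s=1011]: 10101010  (ones: 4)
  rows 96-103 [p,q,r,s=1100]: 00000000  (ones: 0)
  rows 104-111 [p,q,r,s=1101]: 10101010  (ones: 4)
  rows 112-119 [p,q,r,s=1110]: 00000000  (ones: 0)
  rows 120-127 [p,q,r,s=1111]: 10101010  (ones: 4)
Disagreements = 4+4+4+4+4+4+4+4+0+4+0+4+0+4+0+4 = 48

48


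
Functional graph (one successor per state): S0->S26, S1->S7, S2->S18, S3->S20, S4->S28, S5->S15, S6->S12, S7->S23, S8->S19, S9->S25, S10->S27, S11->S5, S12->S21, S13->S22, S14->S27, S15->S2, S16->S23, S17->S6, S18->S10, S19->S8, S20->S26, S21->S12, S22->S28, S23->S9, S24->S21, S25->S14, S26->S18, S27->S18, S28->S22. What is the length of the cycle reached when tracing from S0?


Trace from S0 until a state repeats:
  S0 -> S26 -> S18 -> S10 -> S27 -> S18
S18 first seen at step 2, revisited at step 5.
Cycle length = 5 - 2 = 3

3


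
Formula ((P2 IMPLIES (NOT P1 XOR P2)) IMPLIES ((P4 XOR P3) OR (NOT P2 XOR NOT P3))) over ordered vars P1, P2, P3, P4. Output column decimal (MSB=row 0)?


Formula: ((P2 IMPLIES (NOT P1 XOR P2)) IMPLIES ((P4 XOR P3) OR (NOT P2 XOR NOT P3))) over P1, P2, P3, P4 (16 rows)
Evaluate each row (bits = P1,P2,P3,P4, MSB first):
  row 0 [0000]: ((0 IMPLIES (NOT 0 XOR 0)) IMPLIES ((0 XOR 0) OR (NOT 0 XOR NOT 0))) -> 0
  row 1 [0001]: ((0 IMPLIES (NOT 0 XOR 0)) IMPLIES ((1 XOR 0) OR (NOT 0 XOR NOT 0))) -> 1
  row 2 [0010]: ((0 IMPLIES (NOT 0 XOR 0)) IMPLIES ((0 XOR 1) OR (NOT 0 XOR NOT 1))) -> 1
  row 3 [0011]: ((0 IMPLIES (NOT 0 XOR 0)) IMPLIES ((1 XOR 1) OR (NOT 0 XOR NOT 1))) -> 1
  row 4 [0100]: ((1 IMPLIES (NOT 0 XOR 1)) IMPLIES ((0 XOR 0) OR (NOT 1 XOR NOT 0))) -> 1
  row 5 [0101]: ((1 IMPLIES (NOT 0 XOR 1)) IMPLIES ((1 XOR 0) OR (NOT 1 XOR NOT 0))) -> 1
  row 6 [0110]: ((1 IMPLIES (NOT 0 XOR 1)) IMPLIES ((0 XOR 1) OR (NOT 1 XOR NOT 1))) -> 1
  row 7 [0111]: ((1 IMPLIES (NOT 0 XOR 1)) IMPLIES ((1 XOR 1) OR (NOT 1 XOR NOT 1))) -> 1
  row 8 [1000]: ((0 IMPLIES (NOT 1 XOR 0)) IMPLIES ((0 XOR 0) OR (NOT 0 XOR NOT 0))) -> 0
  row 9 [1001]: ((0 IMPLIES (NOT 1 XOR 0)) IMPLIES ((1 XOR 0) OR (NOT 0 XOR NOT 0))) -> 1
  row 10 [1010]: ((0 IMPLIES (NOT 1 XOR 0)) IMPLIES ((0 XOR 1) OR (NOT 0 XOR NOT 1))) -> 1
  row 11 [1011]: ((0 IMPLIES (NOT 1 XOR 0)) IMPLIES ((1 XOR 1) OR (NOT 0 XOR NOT 1))) -> 1
  row 12 [1100]: ((1 IMPLIES (NOT 1 XOR 1)) IMPLIES ((0 XOR 0) OR (NOT 1 XOR NOT 0))) -> 1
  row 13 [1101]: ((1 IMPLIES (NOT 1 XOR 1)) IMPLIES ((1 XOR 0) OR (NOT 1 XOR NOT 0))) -> 1
  row 14 [1110]: ((1 IMPLIES (NOT 1 XOR 1)) IMPLIES ((0 XOR 1) OR (NOT 1 XOR NOT 1))) -> 1
  row 15 [1111]: ((1 IMPLIES (NOT 1 XOR 1)) IMPLIES ((1 XOR 1) OR (NOT 1 XOR NOT 1))) -> 0
Full result column, 4 rows per line (P1,P2 fixed per line; P3,P4 runs 00..11 left to right):
  rows 0-3 [P1,P2=00]: 0111  = hex 7
  rows 4-7 [P1,P2=01]: 1111  = hex F
  rows 8-11 [P1,P2=10]: 0111  = hex 7
  rows 12-15 [P1,P2=11]: 1110  = hex E
Output column (row 0 .. row 15) = 0111111101111110
Output column grouped in 4s = 0111 1111 0111 1110 = 0x7F7E
Convert to decimal digit by digit (value = value*16 + digit):
  7 -> 7
  7*16 + 15 (F) = 127
  127*16 + 7 = 2039
  2039*16 + 14 (E) = 32638
Decimal = 32638

32638


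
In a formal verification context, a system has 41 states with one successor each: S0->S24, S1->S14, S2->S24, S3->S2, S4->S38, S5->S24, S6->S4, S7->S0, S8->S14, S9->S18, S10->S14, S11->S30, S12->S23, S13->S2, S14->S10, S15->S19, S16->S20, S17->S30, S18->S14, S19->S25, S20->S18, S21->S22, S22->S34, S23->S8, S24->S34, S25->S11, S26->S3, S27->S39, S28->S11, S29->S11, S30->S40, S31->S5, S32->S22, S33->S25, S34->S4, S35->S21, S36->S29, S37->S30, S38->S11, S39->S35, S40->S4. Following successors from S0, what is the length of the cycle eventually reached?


Trace from S0 until a state repeats:
  S0 -> S24 -> S34 -> S4 -> S38 -> S11 -> S30 -> S40 -> S4
S4 first seen at step 3, revisited at step 8.
Cycle length = 8 - 3 = 5

5


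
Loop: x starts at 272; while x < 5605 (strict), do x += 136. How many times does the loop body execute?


Step 1: x goes from 272 toward 5605 by 136; the body runs while x<5605, so iterations = ceil((bound-start)/step)
Step 2: Distance=5333
Step 3: ceil(5333/136)=40

40


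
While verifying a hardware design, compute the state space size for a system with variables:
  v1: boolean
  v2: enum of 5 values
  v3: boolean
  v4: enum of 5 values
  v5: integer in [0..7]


State space = product of domain sizes of all variables.
Domain sizes:
  v1 (boolean): 2
  v2 (enum of 5 values): 5
  v3 (boolean): 2
  v4 (enum of 5 values): 5
  v5 (integer in [0..7]): 8
Product = 2 * 5 * 2 * 5 * 8 = 800

800


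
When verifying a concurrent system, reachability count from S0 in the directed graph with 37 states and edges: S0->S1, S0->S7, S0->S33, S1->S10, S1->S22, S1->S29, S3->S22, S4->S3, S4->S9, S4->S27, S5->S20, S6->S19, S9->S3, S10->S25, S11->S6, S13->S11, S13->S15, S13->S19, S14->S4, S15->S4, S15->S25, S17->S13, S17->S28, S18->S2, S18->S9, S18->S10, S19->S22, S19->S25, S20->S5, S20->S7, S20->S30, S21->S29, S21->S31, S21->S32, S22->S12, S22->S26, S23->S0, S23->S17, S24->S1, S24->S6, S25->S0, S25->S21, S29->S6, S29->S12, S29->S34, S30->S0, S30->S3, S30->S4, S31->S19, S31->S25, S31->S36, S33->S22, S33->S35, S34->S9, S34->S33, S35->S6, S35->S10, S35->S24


BFS from S0:
  layer 0: {S0}
  layer 1: {S1, S7, S33}
  layer 2: {S10, S22, S29, S35}
  layer 3: {S6, S12, S24, S25, S26, S34}
  layer 4: {S9, S19, S21}
  layer 5: {S3, S31, S32}
  layer 6: {S36}
Reachable set: {S0, S1, S3, S6, S7, S9, S10, S12, S19, S21, S22, S24, S25, S26, S29, S31, S32, S33, S34, S35, S36}
Count = 21

21


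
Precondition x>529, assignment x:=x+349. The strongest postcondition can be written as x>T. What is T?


Formula: sp(P, x:=E) = exists old_x. (x = E[old_x/x]) AND P[old_x/x] (old_x is the value of x before the assignment; eliminate old_x by solving x = E[old_x/x] for old_x)
Step 1: Precondition P: x>529, i.e. old_x > 529
Step 2: Assignment gives x = old_x + 349, so old_x = x - 349
Step 3: Substitute into P: x - 349 > 529
Step 4: Simplify: x > 529+349 = 878

878


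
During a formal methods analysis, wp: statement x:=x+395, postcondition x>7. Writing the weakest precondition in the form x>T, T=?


Formula: wp(x:=E, P) = P[E/x] (substitute E for x in postcondition)
Step 1: Postcondition: x>7
Step 2: Substitute x+395 for x: x+395>7
Step 3: Solve for x: x > 7-395 = -388

-388


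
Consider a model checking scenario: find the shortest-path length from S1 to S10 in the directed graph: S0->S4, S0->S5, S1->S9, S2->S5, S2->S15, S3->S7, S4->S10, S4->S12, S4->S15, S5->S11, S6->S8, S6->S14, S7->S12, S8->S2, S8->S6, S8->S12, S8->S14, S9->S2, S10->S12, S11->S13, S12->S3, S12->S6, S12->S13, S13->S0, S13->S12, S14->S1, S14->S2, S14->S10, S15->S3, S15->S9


BFS layer-by-layer from S1:
  dist 0: {S1}
  dist 1: {S9}
  dist 2: {S2}
  dist 3: {S5, S15}
  dist 4: {S3, S11}
  dist 5: {S7, S13}
  dist 6: {S0, S12}
  dist 7: {S4, S6}
  dist 8: {S8, S10, S14}
  -> S10 reached at distance 8
Shortest path length = 8

8


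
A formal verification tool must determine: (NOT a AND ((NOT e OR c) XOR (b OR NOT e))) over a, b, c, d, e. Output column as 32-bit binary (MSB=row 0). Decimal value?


Formula: (NOT a AND ((NOT e OR c) XOR (b OR NOT e))) over a, b, c, d, e (32 rows)
Evaluate each row (bits = a,b,c,d,e, MSB first):
  row 0 [00000]: (NOT 0 AND ((NOT 0 OR 0) XOR (0 OR NOT 0))) -> 0
  row 1 [00001]: (NOT 0 AND ((NOT 1 OR 0) XOR (0 OR NOT 1))) -> 0
  row 2 [00010]: (NOT 0 AND ((NOT 0 OR 0) XOR (0 OR NOT 0))) -> 0
  row 3 [00011]: (NOT 0 AND ((NOT 1 OR 0) XOR (0 OR NOT 1))) -> 0
  row 4 [00100]: (NOT 0 AND ((NOT 0 OR 1) XOR (0 OR NOT 0))) -> 0
  row 5 [00101]: (NOT 0 AND ((NOT 1 OR 1) XOR (0 OR NOT 1))) -> 1
  row 6 [00110]: (NOT 0 AND ((NOT 0 OR 1) XOR (0 OR NOT 0))) -> 0
  row 7 [00111]: (NOT 0 AND ((NOT 1 OR 1) XOR (0 OR NOT 1))) -> 1
  row 8 [01000]: (NOT 0 AND ((NOT 0 OR 0) XOR (1 OR NOT 0))) -> 0
  row 9 [01001]: (NOT 0 AND ((NOT 1 OR 0) XOR (1 OR NOT 1))) -> 1
  row 10 [01010]: (NOT 0 AND ((NOT 0 OR 0) XOR (1 OR NOT 0))) -> 0
  row 11 [01011]: (NOT 0 AND ((NOT 1 OR 0) XOR (1 OR NOT 1))) -> 1
  row 12 [01100]: (NOT 0 AND ((NOT 0 OR 1) XOR (1 OR NOT 0))) -> 0
  row 13 [01101]: (NOT 0 AND ((NOT 1 OR 1) XOR (1 OR NOT 1))) -> 0
  row 14 [01110]: (NOT 0 AND ((NOT 0 OR 1) XOR (1 OR NOT 0))) -> 0
  row 15 [01111]: (NOT 0 AND ((NOT 1 OR 1) XOR (1 OR NOT 1))) -> 0
  row 16 [10000]: (NOT 1 AND ((NOT 0 OR 0) XOR (0 OR NOT 0))) -> 0
  row 17 [10001]: (NOT 1 AND ((NOT 1 OR 0) XOR (0 OR NOT 1))) -> 0
  row 18 [10010]: (NOT 1 AND ((NOT 0 OR 0) XOR (0 OR NOT 0))) -> 0
  row 19 [10011]: (NOT 1 AND ((NOT 1 OR 0) XOR (0 OR NOT 1))) -> 0
  row 20 [10100]: (NOT 1 AND ((NOT 0 OR 1) XOR (0 OR NOT 0))) -> 0
  row 21 [10101]: (NOT 1 AND ((NOT 1 OR 1) XOR (0 OR NOT 1))) -> 0
  row 22 [10110]: (NOT 1 AND ((NOT 0 OR 1) XOR (0 OR NOT 0))) -> 0
  row 23 [10111]: (NOT 1 AND ((NOT 1 OR 1) XOR (0 OR NOT 1))) -> 0
  row 24 [11000]: (NOT 1 AND ((NOT 0 OR 0) XOR (1 OR NOT 0))) -> 0
  row 25 [11001]: (NOT 1 AND ((NOT 1 OR 0) XOR (1 OR NOT 1))) -> 0
  row 26 [11010]: (NOT 1 AND ((NOT 0 OR 0) XOR (1 OR NOT 0))) -> 0
  row 27 [11011]: (NOT 1 AND ((NOT 1 OR 0) XOR (1 OR NOT 1))) -> 0
  row 28 [11100]: (NOT 1 AND ((NOT 0 OR 1) XOR (1 OR NOT 0))) -> 0
  row 29 [11101]: (NOT 1 AND ((NOT 1 OR 1) XOR (1 OR NOT 1))) -> 0
  row 30 [11110]: (NOT 1 AND ((NOT 0 OR 1) XOR (1 OR NOT 0))) -> 0
  row 31 [11111]: (NOT 1 AND ((NOT 1 OR 1) XOR (1 OR NOT 1))) -> 0
Full result column, 4 rows per line (a,b,c fixed per line; d,e runs 00..11 left to right):
  rows 0-3 [a,b,c=000]: 0000  = hex 0
  rows 4-7 [a,b,c=001]: 0101  = hex 5
  rows 8-11 [a,b,c=010]: 0101  = hex 5
  rows 12-15 [a,b,c=011]: 0000  = hex 0
  rows 16-19 [a,b,c=100]: 0000  = hex 0
  rows 20-23 [a,b,c=101]: 0000  = hex 0
  rows 24-27 [a,b,c=110]: 0000  = hex 0
  rows 28-31 [a,b,c=111]: 0000  = hex 0
Output column (row 0 .. row 31) = 00000101010100000000000000000000
Output column grouped in 4s = 0000 0101 0101 0000 0000 0000 0000 0000 = 0x05500000
Convert to decimal digit by digit (value = value*16 + digit):
  0 -> 0
  0*16 + 5 = 5
  5*16 + 5 = 85
  85*16 + 0 = 1360
  1360*16 + 0 = 21760
  21760*16 + 0 = 348160
  348160*16 + 0 = 5570560
  5570560*16 + 0 = 89128960
Decimal = 89128960

89128960
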